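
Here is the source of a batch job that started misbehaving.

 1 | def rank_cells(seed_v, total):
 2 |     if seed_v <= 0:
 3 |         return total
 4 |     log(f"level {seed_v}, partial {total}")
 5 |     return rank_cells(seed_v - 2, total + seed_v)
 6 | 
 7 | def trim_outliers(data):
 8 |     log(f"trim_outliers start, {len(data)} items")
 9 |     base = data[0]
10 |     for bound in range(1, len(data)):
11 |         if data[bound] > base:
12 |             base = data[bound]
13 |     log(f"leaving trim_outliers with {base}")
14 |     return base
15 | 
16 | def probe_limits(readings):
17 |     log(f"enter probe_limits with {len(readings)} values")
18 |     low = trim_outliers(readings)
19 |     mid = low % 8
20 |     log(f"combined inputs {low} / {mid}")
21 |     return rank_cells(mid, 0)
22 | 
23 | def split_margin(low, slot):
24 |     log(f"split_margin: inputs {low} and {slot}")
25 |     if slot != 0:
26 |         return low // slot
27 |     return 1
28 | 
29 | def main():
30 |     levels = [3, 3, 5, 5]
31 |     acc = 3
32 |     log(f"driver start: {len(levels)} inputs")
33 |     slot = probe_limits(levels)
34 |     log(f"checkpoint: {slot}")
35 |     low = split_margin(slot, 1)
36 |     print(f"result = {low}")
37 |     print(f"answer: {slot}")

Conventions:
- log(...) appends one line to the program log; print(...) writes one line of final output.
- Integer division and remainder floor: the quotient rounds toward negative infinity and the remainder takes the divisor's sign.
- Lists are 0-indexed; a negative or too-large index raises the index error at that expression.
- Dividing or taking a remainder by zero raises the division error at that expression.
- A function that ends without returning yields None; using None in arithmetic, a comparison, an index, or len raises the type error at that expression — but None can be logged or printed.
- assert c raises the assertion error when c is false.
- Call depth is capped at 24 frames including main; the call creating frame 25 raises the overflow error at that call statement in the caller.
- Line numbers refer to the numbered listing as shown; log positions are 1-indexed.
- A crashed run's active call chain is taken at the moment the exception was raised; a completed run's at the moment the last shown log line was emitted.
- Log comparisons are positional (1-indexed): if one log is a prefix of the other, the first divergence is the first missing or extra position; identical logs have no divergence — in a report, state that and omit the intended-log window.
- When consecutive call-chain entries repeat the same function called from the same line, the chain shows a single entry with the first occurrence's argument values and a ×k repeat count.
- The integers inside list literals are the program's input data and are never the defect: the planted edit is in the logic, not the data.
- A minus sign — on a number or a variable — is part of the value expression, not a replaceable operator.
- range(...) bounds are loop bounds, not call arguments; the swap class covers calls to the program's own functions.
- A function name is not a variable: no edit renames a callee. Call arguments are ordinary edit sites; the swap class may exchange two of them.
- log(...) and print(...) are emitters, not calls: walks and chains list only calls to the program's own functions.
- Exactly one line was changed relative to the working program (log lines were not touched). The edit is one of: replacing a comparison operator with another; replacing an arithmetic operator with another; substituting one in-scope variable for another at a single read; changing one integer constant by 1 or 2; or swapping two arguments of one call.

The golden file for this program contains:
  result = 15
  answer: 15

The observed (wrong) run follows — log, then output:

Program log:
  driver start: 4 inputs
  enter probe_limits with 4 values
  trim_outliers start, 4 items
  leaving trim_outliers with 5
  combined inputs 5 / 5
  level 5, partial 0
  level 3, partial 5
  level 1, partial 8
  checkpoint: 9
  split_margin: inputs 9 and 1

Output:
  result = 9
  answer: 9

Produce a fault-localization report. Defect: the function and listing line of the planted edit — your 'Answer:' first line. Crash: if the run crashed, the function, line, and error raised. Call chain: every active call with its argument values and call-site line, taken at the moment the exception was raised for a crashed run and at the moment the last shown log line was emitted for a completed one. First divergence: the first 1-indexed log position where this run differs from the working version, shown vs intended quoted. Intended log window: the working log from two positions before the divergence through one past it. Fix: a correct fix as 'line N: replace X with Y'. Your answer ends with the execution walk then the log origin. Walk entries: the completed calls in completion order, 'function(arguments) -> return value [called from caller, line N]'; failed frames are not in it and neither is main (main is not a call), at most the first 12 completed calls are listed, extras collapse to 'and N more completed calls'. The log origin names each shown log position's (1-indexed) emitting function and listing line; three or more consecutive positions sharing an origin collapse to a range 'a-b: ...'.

Answer: the defect is in rank_cells at line 5.
Key fact: The earliest visible damage is log position 7 — 'level 3, partial 5' rather than the intended 'level 4, partial 5'.
Call chain: main -> split_margin(9, 1) (called at line 35).
First divergence: position 7; shown 'level 3, partial 5' vs intended 'level 4, partial 5'.
Intended log window:
  5: combined inputs 5 / 5
  6: level 5, partial 0
  7: level 4, partial 5
  8: level 3, partial 9
Execution walk:
  trim_outliers([3, 3, 5, 5]) -> 5  [called from probe_limits, line 18]
  rank_cells(-1, 9) -> 9  [called from rank_cells, line 5]
  rank_cells(1, 8) -> 9  [called from rank_cells, line 5]
  rank_cells(3, 5) -> 9  [called from rank_cells, line 5]
  rank_cells(5, 0) -> 9  [called from probe_limits, line 21]
  probe_limits([3, 3, 5, 5]) -> 9  [called from main, line 33]
  split_margin(9, 1) -> 9  [called from main, line 35]
Origin of each log line:
  1: emitted by main (line 32)
  2: emitted by probe_limits (line 17)
  3: emitted by trim_outliers (line 8)
  4: emitted by trim_outliers (line 13)
  5: emitted by probe_limits (line 20)
  6-8: emitted by rank_cells (line 4)
  9: emitted by main (line 34)
  10: emitted by split_margin (line 24)
A correct fix: line 5: replace `2` with `1`.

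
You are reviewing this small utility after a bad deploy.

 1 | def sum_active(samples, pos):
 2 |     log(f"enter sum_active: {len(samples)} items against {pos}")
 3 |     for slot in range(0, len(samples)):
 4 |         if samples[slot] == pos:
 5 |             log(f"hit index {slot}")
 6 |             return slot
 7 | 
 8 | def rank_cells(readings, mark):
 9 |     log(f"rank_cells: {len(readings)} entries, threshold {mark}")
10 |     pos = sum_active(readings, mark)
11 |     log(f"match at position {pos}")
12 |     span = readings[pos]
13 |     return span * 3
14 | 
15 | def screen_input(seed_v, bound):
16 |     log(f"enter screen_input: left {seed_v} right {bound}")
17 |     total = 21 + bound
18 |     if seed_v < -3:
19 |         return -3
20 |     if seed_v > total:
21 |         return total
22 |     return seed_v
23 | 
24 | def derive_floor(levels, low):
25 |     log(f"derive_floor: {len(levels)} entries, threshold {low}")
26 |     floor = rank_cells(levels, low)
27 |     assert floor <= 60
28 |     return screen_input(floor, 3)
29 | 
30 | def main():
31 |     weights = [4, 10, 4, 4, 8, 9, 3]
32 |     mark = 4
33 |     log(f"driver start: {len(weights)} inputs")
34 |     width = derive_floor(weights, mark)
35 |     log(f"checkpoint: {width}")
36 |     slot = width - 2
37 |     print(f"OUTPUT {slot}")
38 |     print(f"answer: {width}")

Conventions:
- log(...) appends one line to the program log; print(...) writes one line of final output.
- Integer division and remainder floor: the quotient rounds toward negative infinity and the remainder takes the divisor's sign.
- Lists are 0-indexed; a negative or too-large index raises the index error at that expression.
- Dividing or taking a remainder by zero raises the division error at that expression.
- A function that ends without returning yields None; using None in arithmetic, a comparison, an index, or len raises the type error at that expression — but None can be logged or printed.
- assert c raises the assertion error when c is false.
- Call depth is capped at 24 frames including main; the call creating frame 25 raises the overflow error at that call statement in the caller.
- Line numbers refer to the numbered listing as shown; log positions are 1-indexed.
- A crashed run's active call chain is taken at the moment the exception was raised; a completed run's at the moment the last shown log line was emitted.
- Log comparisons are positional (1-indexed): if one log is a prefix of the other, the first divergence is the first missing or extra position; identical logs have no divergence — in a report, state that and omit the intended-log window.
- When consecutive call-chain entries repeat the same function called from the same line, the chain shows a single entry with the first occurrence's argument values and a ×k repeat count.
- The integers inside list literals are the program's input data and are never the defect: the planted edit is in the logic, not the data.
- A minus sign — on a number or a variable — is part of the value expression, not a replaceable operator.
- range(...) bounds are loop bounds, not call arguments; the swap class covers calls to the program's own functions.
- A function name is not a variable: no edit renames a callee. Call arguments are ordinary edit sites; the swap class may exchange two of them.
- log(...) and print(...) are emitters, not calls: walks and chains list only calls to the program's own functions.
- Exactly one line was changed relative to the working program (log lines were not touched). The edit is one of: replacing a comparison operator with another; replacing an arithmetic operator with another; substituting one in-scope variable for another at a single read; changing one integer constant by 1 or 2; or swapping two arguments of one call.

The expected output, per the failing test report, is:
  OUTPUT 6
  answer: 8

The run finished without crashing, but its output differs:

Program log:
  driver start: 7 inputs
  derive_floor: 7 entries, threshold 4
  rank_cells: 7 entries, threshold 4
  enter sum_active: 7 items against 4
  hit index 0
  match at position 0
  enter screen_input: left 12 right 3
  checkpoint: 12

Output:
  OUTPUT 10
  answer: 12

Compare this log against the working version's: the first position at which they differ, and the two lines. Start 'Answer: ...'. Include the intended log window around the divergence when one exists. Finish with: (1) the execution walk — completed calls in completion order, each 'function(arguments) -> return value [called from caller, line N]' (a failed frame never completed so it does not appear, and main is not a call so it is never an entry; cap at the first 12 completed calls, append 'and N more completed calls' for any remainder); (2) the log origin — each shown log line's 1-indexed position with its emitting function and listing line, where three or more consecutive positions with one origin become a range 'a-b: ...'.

Answer: position 7 — shown 'enter screen_input: left 12 right 3', intended 'enter screen_input: left 8 right 3'.
Intended log window:
  5: hit index 0
  6: match at position 0
  7: enter screen_input: left 8 right 3
  8: checkpoint: 8
Execution walk:
  sum_active([4, 10, 4, 4, 8, 9, 3], 4) -> 0  [called from rank_cells, line 10]
  rank_cells([4, 10, 4, 4, 8, 9, 3], 4) -> 12  [called from derive_floor, line 26]
  screen_input(12, 3) -> 12  [called from derive_floor, line 28]
  derive_floor([4, 10, 4, 4, 8, 9, 3], 4) -> 12  [called from main, line 34]
Log origins:
  1: logged in main at line 33
  2: logged in derive_floor at line 25
  3: logged in rank_cells at line 9
  4: logged in sum_active at line 2
  5: logged in sum_active at line 5
  6: logged in rank_cells at line 11
  7: logged in screen_input at line 16
  8: logged in main at line 35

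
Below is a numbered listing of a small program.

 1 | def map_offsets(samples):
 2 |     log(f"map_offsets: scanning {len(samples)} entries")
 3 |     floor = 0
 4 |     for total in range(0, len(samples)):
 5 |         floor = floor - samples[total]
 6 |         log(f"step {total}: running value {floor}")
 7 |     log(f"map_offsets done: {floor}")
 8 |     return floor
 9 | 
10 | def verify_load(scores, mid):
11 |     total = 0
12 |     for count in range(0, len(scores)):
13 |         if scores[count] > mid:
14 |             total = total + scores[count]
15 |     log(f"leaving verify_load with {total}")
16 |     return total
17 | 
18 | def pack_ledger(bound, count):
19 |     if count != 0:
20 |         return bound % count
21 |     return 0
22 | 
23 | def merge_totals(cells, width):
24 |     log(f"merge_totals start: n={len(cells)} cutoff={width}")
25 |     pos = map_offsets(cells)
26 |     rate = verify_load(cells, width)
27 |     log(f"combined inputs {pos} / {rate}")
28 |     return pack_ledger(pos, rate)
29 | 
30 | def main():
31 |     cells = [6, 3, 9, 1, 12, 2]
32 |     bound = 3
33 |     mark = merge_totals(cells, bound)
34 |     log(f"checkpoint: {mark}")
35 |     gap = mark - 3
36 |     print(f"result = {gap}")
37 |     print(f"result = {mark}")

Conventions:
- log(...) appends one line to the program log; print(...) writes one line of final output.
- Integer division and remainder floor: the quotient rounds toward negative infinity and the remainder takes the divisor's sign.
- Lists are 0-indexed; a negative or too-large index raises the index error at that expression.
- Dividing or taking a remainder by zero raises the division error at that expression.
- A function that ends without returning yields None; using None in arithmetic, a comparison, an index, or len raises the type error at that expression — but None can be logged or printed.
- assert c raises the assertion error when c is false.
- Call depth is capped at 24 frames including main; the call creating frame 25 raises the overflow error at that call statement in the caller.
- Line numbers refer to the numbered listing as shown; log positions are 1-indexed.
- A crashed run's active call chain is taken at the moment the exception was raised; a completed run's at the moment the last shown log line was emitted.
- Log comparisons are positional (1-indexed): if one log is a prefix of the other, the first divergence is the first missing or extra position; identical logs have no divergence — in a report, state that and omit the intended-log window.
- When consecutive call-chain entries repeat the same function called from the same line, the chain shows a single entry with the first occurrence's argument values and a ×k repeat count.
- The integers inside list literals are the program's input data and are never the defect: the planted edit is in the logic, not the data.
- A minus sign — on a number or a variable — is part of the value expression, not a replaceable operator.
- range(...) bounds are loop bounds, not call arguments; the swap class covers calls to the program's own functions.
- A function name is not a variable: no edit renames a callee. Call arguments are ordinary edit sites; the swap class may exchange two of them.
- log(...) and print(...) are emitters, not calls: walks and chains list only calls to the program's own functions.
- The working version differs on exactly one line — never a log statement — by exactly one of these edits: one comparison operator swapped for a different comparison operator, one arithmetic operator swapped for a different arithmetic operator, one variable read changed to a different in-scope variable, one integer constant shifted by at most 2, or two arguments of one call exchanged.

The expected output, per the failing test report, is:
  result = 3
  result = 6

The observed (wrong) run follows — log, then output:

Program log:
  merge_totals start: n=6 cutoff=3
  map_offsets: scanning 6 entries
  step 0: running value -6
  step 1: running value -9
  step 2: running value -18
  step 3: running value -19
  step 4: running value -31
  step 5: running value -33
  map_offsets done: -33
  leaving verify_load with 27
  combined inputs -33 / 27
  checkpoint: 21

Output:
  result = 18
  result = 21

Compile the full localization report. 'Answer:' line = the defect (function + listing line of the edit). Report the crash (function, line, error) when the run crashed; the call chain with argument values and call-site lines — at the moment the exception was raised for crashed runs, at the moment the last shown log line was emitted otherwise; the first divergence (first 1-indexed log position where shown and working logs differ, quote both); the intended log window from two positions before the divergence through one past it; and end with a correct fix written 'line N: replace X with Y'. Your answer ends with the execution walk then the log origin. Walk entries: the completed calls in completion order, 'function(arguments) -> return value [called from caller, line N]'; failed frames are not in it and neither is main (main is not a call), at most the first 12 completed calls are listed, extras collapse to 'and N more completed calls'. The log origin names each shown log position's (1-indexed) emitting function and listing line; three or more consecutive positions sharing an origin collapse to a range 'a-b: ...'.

Answer: the defect is in map_offsets at line 5.
The tell: Everything matches until log position 3, which reads 'step 0: running value -6' in place of 'step 0: running value 6'.
Call chain: main.
First divergence: position 3; shown 'step 0: running value -6' vs intended 'step 0: running value 6'.
Intended log window:
  1: merge_totals start: n=6 cutoff=3
  2: map_offsets: scanning 6 entries
  3: step 0: running value 6
  4: step 1: running value 9
Execution walk:
  map_offsets([6, 3, 9, 1, 12, 2]) -> -33  [called from merge_totals, line 25]
  verify_load([6, 3, 9, 1, 12, 2], 3) -> 27  [called from merge_totals, line 26]
  pack_ledger(-33, 27) -> 21  [called from merge_totals, line 28]
  merge_totals([6, 3, 9, 1, 12, 2], 3) -> 21  [called from main, line 33]
Origin of each log line:
  1 — merge_totals, line 24
  2 — map_offsets, line 2
  3-8 — map_offsets, line 6
  9 — map_offsets, line 7
  10 — verify_load, line 15
  11 — merge_totals, line 27
  12 — main, line 34
A correct fix: line 5: replace `-` with `+`.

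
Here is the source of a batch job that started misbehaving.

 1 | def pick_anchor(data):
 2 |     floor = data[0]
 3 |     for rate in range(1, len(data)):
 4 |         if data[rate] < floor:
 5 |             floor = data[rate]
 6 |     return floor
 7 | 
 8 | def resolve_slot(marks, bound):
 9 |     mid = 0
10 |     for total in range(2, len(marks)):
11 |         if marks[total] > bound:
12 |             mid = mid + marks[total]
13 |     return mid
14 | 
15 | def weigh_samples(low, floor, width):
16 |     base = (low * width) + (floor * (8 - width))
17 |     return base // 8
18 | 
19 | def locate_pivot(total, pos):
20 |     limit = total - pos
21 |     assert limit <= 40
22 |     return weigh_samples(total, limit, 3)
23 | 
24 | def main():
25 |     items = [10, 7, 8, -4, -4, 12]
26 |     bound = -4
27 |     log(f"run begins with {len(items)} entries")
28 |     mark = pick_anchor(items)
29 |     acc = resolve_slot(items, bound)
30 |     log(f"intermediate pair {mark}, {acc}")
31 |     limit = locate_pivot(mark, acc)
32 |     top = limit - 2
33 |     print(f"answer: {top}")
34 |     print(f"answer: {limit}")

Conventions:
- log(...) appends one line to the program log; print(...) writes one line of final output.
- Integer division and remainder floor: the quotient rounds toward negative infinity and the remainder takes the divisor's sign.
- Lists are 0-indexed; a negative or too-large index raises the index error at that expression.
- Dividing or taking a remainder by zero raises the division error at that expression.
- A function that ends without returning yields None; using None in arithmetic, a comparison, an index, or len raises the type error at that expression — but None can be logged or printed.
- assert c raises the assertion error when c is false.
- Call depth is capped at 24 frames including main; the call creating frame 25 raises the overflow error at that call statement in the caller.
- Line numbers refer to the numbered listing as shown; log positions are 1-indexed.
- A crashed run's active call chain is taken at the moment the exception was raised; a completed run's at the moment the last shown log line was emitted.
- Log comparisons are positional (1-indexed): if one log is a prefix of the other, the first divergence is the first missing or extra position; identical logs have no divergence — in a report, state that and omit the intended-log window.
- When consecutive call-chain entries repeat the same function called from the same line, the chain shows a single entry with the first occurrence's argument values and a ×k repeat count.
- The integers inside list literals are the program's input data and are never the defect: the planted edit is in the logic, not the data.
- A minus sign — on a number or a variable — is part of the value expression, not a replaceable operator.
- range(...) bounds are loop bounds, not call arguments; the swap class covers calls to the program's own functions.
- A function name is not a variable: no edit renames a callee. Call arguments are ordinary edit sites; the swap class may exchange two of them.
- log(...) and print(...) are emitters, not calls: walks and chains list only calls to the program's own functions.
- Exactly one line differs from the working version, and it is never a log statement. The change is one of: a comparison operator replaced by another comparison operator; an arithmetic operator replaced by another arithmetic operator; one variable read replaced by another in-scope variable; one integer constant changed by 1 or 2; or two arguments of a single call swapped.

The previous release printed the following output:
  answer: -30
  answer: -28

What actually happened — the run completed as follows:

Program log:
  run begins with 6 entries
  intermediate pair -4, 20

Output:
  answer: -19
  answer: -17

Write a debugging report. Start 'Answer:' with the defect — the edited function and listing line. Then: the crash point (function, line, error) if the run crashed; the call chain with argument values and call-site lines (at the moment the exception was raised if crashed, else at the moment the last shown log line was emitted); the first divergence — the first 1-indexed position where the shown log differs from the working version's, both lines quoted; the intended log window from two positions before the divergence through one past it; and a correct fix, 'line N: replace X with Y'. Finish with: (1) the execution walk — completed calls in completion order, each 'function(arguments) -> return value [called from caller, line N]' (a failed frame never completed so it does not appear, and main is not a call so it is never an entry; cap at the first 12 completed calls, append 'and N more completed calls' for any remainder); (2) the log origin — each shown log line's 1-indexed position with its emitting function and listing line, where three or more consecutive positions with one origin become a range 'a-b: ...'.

Answer: the defect is in resolve_slot at line 10.
Key fact: Log line 2 is where behavior first shows: 'intermediate pair -4, 20' appears instead of 'intermediate pair -4, 37'.
Call chain: main.
First divergence: position 2; shown 'intermediate pair -4, 20' vs intended 'intermediate pair -4, 37'.
Intended log window:
  1: run begins with 6 entries
  2: intermediate pair -4, 37
Execution walk:
  pick_anchor([10, 7, 8, -4, -4, 12]) -> -4  [called from main, line 28]
  resolve_slot([10, 7, 8, -4, -4, 12], -4) -> 20  [called from main, line 29]
  weigh_samples(-4, -24, 3) -> -17  [called from locate_pivot, line 22]
  locate_pivot(-4, 20) -> -17  [called from main, line 31]
Origin of each log line:
  1: from main, line 27
  2: from main, line 30
A correct fix: line 10: replace `2` with `0`.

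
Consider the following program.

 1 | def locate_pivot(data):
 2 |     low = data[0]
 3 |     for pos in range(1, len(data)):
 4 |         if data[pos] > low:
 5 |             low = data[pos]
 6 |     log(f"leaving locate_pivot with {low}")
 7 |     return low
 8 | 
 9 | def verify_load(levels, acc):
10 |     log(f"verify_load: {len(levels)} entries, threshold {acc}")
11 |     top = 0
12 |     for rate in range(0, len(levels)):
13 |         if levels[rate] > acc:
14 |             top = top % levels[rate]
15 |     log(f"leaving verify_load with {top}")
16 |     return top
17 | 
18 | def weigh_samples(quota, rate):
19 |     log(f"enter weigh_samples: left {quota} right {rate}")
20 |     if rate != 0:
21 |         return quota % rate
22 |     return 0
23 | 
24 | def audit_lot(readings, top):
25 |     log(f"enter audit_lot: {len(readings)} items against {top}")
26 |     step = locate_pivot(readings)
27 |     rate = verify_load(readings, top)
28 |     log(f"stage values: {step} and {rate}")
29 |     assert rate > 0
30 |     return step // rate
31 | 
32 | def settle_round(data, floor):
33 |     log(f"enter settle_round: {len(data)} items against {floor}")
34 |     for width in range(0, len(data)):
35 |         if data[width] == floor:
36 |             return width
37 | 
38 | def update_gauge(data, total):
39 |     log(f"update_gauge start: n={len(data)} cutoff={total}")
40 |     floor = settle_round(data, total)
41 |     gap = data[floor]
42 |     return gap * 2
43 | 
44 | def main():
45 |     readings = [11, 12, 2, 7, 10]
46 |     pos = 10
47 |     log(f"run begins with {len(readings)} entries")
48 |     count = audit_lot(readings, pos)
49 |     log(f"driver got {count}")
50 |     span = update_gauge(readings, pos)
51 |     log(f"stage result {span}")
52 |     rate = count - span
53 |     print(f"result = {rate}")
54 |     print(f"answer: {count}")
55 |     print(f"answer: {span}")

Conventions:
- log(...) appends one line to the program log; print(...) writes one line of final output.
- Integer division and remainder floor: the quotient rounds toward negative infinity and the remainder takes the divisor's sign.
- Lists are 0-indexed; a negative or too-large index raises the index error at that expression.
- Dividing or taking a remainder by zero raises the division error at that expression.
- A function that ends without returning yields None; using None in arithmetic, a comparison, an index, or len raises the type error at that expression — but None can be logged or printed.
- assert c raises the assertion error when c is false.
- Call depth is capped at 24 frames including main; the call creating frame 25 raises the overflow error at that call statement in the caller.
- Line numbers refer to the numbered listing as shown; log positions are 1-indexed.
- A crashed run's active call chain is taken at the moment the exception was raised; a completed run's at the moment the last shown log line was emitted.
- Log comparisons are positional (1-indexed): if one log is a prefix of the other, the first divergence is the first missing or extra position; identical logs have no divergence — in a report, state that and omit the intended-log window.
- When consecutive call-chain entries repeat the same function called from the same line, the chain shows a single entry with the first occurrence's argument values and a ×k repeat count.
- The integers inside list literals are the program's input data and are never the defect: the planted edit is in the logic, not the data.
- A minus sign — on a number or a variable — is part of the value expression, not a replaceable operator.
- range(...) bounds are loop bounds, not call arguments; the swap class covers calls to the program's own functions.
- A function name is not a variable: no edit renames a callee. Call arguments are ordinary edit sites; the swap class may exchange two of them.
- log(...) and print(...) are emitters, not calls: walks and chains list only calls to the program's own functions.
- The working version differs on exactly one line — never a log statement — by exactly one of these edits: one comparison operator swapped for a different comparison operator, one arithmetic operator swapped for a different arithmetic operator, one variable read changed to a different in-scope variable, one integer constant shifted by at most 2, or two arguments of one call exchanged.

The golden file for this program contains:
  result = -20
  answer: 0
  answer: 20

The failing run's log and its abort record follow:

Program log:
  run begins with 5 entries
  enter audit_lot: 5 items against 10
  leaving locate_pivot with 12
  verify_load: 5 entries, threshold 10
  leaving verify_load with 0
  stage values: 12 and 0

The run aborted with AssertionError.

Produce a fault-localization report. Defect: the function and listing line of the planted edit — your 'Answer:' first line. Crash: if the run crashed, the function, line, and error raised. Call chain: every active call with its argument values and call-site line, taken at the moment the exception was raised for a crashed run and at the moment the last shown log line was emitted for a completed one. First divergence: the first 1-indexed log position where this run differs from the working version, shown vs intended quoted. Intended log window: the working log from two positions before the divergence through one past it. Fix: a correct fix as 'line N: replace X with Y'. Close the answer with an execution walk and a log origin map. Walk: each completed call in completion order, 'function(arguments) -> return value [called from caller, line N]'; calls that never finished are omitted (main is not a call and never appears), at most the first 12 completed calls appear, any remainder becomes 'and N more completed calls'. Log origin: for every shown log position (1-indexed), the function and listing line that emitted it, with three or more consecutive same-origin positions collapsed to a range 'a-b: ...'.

Answer: the defect is in verify_load at line 14.
Key observation: Everything matches until log position 5, which reads 'leaving verify_load with 0' in place of 'leaving verify_load with 23'.
Crash: audit_lot, line 29, AssertionError.
Call chain: main -> audit_lot([11, 12, 2, 7, 10], 10) (called at line 48).
First divergence: at position 5 the run shows 'leaving verify_load with 0' where the working version logs 'leaving verify_load with 23'.
Intended log window:
  3: leaving locate_pivot with 12
  4: verify_load: 5 entries, threshold 10
  5: leaving verify_load with 23
  6: stage values: 12 and 23
Execution walk:
  locate_pivot([11, 12, 2, 7, 10]) -> 12  [called from audit_lot, line 26]
  verify_load([11, 12, 2, 7, 10], 10) -> 0  [called from audit_lot, line 27]
Origin of each log line:
  1: logged in main at line 47
  2: logged in audit_lot at line 25
  3: logged in locate_pivot at line 6
  4: logged in verify_load at line 10
  5: logged in verify_load at line 15
  6: logged in audit_lot at line 28
A correct fix: line 14: replace `%` with `+`.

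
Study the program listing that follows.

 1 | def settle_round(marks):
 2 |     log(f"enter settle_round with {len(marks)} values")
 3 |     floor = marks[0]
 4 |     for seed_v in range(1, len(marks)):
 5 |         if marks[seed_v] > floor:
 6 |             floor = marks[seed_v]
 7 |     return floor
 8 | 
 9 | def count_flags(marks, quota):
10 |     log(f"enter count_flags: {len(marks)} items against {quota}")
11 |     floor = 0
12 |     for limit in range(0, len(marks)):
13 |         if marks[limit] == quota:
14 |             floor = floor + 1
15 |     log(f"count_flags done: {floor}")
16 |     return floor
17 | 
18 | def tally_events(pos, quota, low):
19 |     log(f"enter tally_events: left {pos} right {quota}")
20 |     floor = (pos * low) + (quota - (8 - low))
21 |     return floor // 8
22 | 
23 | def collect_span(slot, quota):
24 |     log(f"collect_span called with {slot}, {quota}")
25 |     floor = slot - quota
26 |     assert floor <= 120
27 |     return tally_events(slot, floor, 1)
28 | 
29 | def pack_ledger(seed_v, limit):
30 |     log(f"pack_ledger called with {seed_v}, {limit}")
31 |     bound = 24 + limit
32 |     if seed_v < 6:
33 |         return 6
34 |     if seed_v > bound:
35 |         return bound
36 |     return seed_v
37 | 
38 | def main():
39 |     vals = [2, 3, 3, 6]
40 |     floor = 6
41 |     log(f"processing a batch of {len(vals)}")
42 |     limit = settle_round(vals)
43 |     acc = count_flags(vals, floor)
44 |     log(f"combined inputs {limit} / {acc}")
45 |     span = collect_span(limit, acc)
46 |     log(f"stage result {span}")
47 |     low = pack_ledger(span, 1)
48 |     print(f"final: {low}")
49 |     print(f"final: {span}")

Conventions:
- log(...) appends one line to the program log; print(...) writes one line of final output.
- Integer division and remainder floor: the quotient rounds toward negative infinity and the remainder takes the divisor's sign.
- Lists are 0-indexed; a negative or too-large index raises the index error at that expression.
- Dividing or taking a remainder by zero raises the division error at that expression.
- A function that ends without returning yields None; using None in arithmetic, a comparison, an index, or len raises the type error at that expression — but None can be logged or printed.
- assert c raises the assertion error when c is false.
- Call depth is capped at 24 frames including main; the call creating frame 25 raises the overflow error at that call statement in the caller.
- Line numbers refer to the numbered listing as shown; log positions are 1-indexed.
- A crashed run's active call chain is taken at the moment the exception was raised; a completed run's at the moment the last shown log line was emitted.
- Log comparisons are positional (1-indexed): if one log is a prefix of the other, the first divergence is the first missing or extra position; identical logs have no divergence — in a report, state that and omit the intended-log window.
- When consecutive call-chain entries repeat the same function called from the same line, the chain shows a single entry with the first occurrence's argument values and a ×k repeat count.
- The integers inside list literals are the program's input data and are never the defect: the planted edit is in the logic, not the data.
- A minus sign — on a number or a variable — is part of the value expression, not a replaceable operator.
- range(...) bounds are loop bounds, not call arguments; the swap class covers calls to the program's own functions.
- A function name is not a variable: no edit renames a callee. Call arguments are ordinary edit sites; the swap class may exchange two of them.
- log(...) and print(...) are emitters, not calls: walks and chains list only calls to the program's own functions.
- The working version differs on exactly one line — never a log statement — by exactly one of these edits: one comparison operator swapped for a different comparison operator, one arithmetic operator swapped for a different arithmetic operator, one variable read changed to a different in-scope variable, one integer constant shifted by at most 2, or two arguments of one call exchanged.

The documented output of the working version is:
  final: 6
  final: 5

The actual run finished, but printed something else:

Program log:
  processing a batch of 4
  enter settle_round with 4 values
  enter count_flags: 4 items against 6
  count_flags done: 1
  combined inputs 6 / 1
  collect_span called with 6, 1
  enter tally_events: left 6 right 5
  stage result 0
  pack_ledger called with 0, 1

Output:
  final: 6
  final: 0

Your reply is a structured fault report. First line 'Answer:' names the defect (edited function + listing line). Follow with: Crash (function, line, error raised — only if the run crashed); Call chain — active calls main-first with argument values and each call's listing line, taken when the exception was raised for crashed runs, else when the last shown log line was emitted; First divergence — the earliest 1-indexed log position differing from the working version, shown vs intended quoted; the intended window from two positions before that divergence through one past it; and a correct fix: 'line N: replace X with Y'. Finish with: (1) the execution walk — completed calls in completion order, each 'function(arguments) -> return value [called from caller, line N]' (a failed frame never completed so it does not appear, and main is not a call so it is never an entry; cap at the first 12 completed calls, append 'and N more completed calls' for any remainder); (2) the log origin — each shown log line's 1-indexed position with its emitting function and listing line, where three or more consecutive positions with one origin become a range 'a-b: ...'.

Answer: the defect is in tally_events at line 20.
Key observation: Position 8 is the first bad log line: 'stage result 0' should read 'stage result 5'.
Call chain: main -> pack_ledger(0, 1) (called at line 47).
First divergence: position 8 — shown 'stage result 0', intended 'stage result 5'.
Intended log window:
  6: collect_span called with 6, 1
  7: enter tally_events: left 6 right 5
  8: stage result 5
  9: pack_ledger called with 5, 1
Execution walk:
  settle_round([2, 3, 3, 6]) -> 6  [called from main, line 42]
  count_flags([2, 3, 3, 6], 6) -> 1  [called from main, line 43]
  tally_events(6, 5, 1) -> 0  [called from collect_span, line 27]
  collect_span(6, 1) -> 0  [called from main, line 45]
  pack_ledger(0, 1) -> 6  [called from main, line 47]
Log line origins:
  1 — main, line 41
  2 — settle_round, line 2
  3 — count_flags, line 10
  4 — count_flags, line 15
  5 — main, line 44
  6 — collect_span, line 24
  7 — tally_events, line 19
  8 — main, line 46
  9 — pack_ledger, line 30
A correct fix: line 20: replace `quota - (8 - low)` with `quota * (8 - low)`.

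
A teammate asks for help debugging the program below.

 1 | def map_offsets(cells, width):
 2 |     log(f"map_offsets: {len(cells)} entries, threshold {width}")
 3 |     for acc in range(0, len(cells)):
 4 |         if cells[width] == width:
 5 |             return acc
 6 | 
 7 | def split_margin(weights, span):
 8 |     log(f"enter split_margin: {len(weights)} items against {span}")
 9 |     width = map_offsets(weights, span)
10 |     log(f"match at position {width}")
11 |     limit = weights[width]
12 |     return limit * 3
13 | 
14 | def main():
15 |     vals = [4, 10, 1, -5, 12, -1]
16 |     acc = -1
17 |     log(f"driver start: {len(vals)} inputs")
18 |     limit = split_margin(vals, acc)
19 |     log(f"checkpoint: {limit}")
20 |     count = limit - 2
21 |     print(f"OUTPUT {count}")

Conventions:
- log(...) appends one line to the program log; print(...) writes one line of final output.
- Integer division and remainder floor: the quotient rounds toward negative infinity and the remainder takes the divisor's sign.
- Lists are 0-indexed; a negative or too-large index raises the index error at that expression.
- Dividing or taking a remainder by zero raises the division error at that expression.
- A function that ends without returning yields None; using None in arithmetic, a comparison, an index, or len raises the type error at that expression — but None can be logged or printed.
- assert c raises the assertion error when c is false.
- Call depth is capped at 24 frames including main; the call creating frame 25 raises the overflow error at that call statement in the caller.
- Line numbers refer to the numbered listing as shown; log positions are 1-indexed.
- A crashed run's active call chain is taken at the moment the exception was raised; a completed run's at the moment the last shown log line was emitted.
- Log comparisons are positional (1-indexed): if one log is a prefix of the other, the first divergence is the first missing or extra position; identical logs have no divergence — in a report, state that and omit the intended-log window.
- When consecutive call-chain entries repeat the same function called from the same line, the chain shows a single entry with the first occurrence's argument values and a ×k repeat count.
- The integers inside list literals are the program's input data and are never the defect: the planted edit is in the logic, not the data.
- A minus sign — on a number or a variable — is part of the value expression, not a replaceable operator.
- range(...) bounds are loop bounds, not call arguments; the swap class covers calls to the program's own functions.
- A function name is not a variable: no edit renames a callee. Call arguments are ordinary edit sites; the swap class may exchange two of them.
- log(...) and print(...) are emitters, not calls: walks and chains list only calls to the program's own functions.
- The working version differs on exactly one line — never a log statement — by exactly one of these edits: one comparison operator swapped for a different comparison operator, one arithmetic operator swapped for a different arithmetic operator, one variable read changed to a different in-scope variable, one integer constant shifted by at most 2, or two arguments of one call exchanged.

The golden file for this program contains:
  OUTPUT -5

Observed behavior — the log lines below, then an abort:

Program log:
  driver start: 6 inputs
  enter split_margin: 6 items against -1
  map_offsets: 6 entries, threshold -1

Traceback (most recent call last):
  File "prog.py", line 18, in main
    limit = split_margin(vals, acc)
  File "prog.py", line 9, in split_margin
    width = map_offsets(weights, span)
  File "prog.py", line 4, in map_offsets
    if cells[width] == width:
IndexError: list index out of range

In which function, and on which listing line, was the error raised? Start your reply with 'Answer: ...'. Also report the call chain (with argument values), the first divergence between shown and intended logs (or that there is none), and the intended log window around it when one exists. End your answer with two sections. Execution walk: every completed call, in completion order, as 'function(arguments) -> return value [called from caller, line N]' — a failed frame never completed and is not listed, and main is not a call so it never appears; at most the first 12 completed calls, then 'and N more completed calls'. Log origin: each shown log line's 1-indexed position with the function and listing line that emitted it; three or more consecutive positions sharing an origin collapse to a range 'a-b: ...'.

Answer: the error was raised in map_offsets, line 4.
Key observation: A complete run would log 'match at position 5' next, but this one stopped at 3 lines.
Call chain: main -> split_margin([4, 10, 1, -5, 12, -1], -1) (called at line 18) -> map_offsets([4, 10, 1, -5, 12, -1], -1) (called at line 9).
First divergence: position 4 — the faulty run's log ends after 3 lines; the working version continues with 'match at position 5'.
Intended log window:
  2: enter split_margin: 6 items against -1
  3: map_offsets: 6 entries, threshold -1
  4: match at position 5
  5: checkpoint: -3
Execution walk:
  (no call completed)
Log origin:
  1: logged in main at line 17
  2: logged in split_margin at line 8
  3: logged in map_offsets at line 2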